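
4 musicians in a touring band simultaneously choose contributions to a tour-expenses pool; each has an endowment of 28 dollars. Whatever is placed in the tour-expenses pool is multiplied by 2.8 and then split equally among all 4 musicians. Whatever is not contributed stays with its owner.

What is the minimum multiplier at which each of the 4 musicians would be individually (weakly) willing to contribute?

4

A contributed unit returns (multiplier)/4 to its contributor.
This reaches 1 exactly when the multiplier is 4.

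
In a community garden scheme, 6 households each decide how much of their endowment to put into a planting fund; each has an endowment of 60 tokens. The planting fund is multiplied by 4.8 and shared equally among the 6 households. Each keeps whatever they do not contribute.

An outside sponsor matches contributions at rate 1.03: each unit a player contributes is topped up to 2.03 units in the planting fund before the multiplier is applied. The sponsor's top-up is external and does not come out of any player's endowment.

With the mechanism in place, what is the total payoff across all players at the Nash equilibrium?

With the mechanism, a contributed unit returns 4.8 × 2.03 / 6 = 1.6240 per unit of net cost to the contributor — now above 1 — so contributing fully is weakly dominant for every player.
At the Nash equilibrium everyone contributes 60. Group total payoff = 4.8 × 2.03 × 360 = 3507.84.

3507.84 tokens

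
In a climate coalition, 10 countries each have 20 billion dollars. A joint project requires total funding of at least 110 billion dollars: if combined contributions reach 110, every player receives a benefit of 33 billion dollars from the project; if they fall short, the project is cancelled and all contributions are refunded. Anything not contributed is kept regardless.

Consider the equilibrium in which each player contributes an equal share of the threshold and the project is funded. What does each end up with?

Equal share of the threshold: 110/10 = 11.
At this profile no one gains by cutting their contribution: any cut drops the total below 110, the project is cancelled, contributions are refunded, and the deviator ends with 20, which is less than 20 − 11 + 33 = 42. Contributing more than 11 just wastes the excess. So contributing exactly 11 is a best response.
Each player's payoff: 20 − 11 + 33 = 42.

42 billion dollars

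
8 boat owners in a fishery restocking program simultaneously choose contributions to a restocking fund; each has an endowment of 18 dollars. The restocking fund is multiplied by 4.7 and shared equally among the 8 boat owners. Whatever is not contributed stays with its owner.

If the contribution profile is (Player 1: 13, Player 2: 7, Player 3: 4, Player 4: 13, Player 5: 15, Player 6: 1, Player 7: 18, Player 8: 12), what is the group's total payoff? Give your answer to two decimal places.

Total contributed: 13 + 7 + 4 + 13 + 15 + 1 + 18 + 12 = 83; total kept: 8 × 18 − 83 = 61.
The restocking fund pays out 4.7 × 83 = 390.10 in aggregate.
Group total = 61 + 390.10 = 451.10.

451.10 dollars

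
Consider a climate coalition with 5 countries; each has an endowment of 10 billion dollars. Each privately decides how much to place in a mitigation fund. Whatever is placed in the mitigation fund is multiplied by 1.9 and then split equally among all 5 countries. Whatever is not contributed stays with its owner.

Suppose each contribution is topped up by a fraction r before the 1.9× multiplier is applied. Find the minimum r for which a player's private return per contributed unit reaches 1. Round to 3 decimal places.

1.632

With matching at rate r, one contributed unit becomes (1 + r) in the mitigation fund and returns 1.9 × (1 + r) / 5 to the contributor.
Setting this equal to 1: 1 + r = 5/1.9 = 2.6316.
So the minimum matching rate is r = 2.6316 − 1 = 1.632.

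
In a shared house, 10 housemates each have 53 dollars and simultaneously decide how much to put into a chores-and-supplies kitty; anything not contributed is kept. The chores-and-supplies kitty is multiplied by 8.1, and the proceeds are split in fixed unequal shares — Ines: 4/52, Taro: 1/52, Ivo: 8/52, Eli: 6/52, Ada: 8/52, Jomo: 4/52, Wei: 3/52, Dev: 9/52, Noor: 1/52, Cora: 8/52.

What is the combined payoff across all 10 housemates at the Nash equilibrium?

Player j's private return per contributed unit is 8.1 × (j's share). Contributing is weakly dominant for j when that share is at least 1/8.1 = 0.1235, and contributing 0 is dominant otherwise.
The shares above 0.1235 belong to Ivo, Ada, Dev and Cora, contributing 53 each; the remaining 6 contribute 0. Total contributed: 212.
The chores-and-supplies kitty pays out 8.1 × 212 = 1717.20 in total (split across the unequal shares, but the aggregate is all that matters for the group sum).
The 6 free-riders keep 53 each, adding 318. Group total = 318 + 1717.20 = 2035.20.

2035.20 dollars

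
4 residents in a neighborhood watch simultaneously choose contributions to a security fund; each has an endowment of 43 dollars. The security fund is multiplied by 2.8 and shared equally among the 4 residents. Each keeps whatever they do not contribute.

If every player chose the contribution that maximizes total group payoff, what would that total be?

481.60 dollars

Each contributed unit returns 2.800 to the group as a whole (0.7000 to each of 4 players), which exceeds 1, so the social optimum is full contribution: group total = 2.800 × 172 = 481.60.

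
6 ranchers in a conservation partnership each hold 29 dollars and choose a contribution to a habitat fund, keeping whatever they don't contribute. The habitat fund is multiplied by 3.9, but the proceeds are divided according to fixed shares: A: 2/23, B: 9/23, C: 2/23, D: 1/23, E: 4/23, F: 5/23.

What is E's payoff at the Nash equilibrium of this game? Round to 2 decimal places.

Player j's private return per contributed unit is 3.9 × (j's share). Contributing is weakly dominant for j when that share is at least 1/3.9 = 0.2564, and contributing 0 is dominant otherwise.
B alone (share 9/23) is above the threshold, contributing 29; the remaining 5 contribute 0. Total contributed: 29.
E keeps 29 and receives 3.9 × 29 × 4/23 = 19.67 from the habitat fund, for a payoff of 48.67.

48.67 dollars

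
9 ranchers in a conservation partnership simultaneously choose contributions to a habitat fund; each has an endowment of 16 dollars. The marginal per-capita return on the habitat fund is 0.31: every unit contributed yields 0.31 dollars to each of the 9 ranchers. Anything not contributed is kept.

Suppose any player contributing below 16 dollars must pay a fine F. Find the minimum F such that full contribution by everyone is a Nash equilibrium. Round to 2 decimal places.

11.04 dollars

Given the others contribute fully, the best deviation is to contribute 0 (any partial contribution still incurs the fine and gives up units whose private return 0.31 is below 1).
Deviating from 16 to 0 saves 16 dollars but forfeits the deviator's share of the drop in the habitat fund: 0.31 × 16 = 4.96.
So the deviation gain is 16 − 4.96 = 11.04, and the fine must be at least 11.04 dollars to wipe it out.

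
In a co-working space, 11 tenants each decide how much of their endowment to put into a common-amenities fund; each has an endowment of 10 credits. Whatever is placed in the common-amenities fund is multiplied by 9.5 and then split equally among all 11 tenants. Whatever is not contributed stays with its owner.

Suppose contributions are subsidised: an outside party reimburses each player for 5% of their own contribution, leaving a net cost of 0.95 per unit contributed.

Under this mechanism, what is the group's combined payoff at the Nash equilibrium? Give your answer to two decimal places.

The effective private return is (9.5/11) / 0.95 = 0.9091, which is still under 1, so the mechanism doesn't change anyone's dominant strategy: zero contribution.
At the Nash equilibrium no one contributes; group total payoff = 11 × 10 = 110.

110.00 credits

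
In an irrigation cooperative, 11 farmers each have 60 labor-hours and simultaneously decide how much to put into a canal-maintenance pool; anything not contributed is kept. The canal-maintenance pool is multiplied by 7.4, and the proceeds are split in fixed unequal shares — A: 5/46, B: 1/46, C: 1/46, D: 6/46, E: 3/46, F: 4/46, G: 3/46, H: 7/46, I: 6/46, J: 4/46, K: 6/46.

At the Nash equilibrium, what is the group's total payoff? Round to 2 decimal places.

Player j's private return per contributed unit is 7.4 × (j's share). Contributing is weakly dominant for j when that share is at least 1/7.4 = 0.1351, and contributing 0 is dominant otherwise.
H alone (share 7/46) is above the threshold, contributing 60; the remaining 10 contribute 0. Total contributed: 60.
The canal-maintenance pool pays out 7.4 × 60 = 444.00 in total (split across the unequal shares, but the aggregate is all that matters for the group sum).
The 10 free-riders keep 60 each, adding 600. Group total = 600 + 444.00 = 1044.00.

1044.00 labor-hours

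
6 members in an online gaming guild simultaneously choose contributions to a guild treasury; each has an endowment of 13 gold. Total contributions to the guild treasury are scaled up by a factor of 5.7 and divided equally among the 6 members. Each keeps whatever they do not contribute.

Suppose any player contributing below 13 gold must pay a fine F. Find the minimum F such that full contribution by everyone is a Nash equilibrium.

Given the others contribute fully, the best deviation is to contribute 0 (any partial contribution still incurs the fine and gives up units whose private return 0.9500 is below 1).
Deviating from 13 to 0 saves 13 gold but forfeits the deviator's share of the drop in the guild treasury: 5.7/6 × 13 = 12.35.
So the deviation gain is 13 − 12.35 = 0.65, and the fine must be at least 0.65 gold to wipe it out.

0.65 gold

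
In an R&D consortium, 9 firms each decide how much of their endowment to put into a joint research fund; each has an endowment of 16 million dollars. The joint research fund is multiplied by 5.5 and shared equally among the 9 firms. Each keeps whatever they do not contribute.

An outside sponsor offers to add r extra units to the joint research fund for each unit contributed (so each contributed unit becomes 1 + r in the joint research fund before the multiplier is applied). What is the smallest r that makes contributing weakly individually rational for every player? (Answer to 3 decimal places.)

0.636

With matching at rate r, one contributed unit becomes (1 + r) in the joint research fund and returns 5.5 × (1 + r) / 9 to the contributor.
Setting this equal to 1: 1 + r = 9/5.5 = 1.6364.
So the minimum matching rate is r = 1.6364 − 1 = 0.636.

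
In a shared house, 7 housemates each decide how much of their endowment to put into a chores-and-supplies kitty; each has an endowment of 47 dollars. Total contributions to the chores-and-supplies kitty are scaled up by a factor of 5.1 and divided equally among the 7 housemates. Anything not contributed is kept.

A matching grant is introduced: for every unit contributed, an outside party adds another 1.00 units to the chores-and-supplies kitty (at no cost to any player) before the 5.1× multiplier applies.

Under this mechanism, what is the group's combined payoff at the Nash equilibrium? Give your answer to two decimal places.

Under the mechanism each unit contributed yields 5.1 × 2.00 / 7 = 1.4571 back to its contributor per unit of net cost, which exceeds 1, making full contribution the dominant choice for everyone.
At the Nash equilibrium everyone contributes 47. Group total payoff = 5.1 × 2.00 × 329 = 3355.80.

3355.80 dollars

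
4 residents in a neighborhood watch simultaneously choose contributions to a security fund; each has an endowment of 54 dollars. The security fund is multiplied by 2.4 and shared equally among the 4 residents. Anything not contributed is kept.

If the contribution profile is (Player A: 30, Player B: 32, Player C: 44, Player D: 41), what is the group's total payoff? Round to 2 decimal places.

Total contributed: 30 + 32 + 44 + 41 = 147; total kept: 4 × 54 − 147 = 69.
The security fund pays out 2.4 × 147 = 352.80 in aggregate.
Group total = 69 + 352.80 = 421.80.

421.80 dollars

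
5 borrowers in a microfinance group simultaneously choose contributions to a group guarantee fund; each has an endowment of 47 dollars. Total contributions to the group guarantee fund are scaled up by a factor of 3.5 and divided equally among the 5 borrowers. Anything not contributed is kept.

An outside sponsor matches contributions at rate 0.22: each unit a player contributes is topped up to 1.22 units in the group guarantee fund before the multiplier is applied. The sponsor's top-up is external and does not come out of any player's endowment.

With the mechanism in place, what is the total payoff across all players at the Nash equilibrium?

235.00 dollars

The effective private return is 3.5 × 1.22 / 5 = 0.8540, which is still under 1, so the mechanism doesn't change anyone's dominant strategy: zero contribution.
At the Nash equilibrium no one contributes; group total payoff = 5 × 47 = 235.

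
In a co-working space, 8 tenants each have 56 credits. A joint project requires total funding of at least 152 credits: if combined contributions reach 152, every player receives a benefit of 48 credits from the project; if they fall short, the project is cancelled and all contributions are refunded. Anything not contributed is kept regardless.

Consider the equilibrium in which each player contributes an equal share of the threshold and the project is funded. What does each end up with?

Equal share of the threshold: 152/8 = 19.
At this profile no one gains by cutting their contribution: any cut drops the total below 152, the project is cancelled, contributions are refunded, and the deviator ends with 56, which is less than 56 − 19 + 48 = 85. Contributing more than 19 just wastes the excess. So contributing exactly 19 is a best response.
Each player's payoff: 56 − 19 + 48 = 85.

85 credits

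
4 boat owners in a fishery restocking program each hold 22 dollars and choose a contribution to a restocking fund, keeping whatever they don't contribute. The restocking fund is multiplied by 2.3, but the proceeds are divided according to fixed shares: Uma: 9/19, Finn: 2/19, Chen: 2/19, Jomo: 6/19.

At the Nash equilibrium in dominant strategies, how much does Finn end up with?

A player with share s gets back 2.3·s per unit contributed, so full contribution is dominant for anyone with s > 1/2.3 = 0.4348 and zero contribution is dominant for anyone below.
The only share above 0.4348 is Uma's 9/19, contributing 22; the remaining 3 contribute 0. Total contributed: 22.
Finn keeps 22 and receives 2.3 × 22 × 2/19 = 5.33 from the restocking fund, for a payoff of 27.33.

27.33 dollars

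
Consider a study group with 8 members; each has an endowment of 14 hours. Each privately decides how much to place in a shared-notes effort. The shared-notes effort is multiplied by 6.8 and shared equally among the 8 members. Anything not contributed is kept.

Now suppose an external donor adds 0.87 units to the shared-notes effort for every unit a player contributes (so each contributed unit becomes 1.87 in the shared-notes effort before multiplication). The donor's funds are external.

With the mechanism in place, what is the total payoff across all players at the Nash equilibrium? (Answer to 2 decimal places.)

Under the mechanism each unit contributed yields 6.8 × 1.87 / 8 = 1.5895 back to its contributor per unit of net cost, which exceeds 1, making full contribution the dominant choice for everyone.
At the Nash equilibrium everyone contributes 14. Group total payoff = 6.8 × 1.87 × 112 = 1424.19.

1424.19 hours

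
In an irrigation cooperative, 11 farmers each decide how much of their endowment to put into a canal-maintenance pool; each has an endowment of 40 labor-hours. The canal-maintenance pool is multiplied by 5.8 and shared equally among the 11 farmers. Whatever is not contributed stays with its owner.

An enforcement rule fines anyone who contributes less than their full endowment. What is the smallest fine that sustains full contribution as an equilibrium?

Given the others contribute fully, the best deviation is to contribute 0 (any partial contribution still incurs the fine and gives up units whose private return 0.5273 is below 1).
Deviating from 40 to 0 saves 40 labor-hours but forfeits the deviator's share of the drop in the canal-maintenance pool: 5.8/11 × 40 = 21.09.
So the deviation gain is 40 − 21.09 = 18.91, and the fine must be at least 18.91 labor-hours to wipe it out.

18.91 labor-hours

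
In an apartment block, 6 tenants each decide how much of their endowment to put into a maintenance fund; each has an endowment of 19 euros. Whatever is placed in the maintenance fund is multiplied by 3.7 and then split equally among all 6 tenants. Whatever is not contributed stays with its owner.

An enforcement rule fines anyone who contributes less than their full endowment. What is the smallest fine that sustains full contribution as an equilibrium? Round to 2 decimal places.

Given the others contribute fully, the best deviation is to contribute 0 (any partial contribution still incurs the fine and gives up units whose private return 0.6167 is below 1).
Deviating from 19 to 0 saves 19 euros but forfeits the deviator's share of the drop in the maintenance fund: 3.7/6 × 19 = 11.72.
So the deviation gain is 19 − 11.72 = 7.28, and the fine must be at least 7.28 euros to wipe it out.

7.28 euros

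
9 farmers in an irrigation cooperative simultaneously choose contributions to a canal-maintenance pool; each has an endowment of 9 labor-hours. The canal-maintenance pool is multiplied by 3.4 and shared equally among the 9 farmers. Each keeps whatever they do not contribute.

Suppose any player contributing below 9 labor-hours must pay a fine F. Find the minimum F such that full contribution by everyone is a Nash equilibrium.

Given the others contribute fully, the best deviation is to contribute 0 (any partial contribution still incurs the fine and gives up units whose private return 0.3778 is below 1).
Deviating from 9 to 0 saves 9 labor-hours but forfeits the deviator's share of the drop in the canal-maintenance pool: 3.4/9 × 9 = 3.40.
So the deviation gain is 9 − 3.40 = 5.60, and the fine must be at least 5.60 labor-hours to wipe it out.

5.60 labor-hours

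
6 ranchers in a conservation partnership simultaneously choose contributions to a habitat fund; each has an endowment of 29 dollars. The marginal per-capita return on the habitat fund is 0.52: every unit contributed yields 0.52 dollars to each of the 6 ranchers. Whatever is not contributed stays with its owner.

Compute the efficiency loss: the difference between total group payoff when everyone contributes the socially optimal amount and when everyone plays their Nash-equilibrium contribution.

The private return per contributed unit is 0.52 < 1, so contributing 0 is dominant for every player. At the Nash equilibrium everyone keeps their 29, and the group total is 6 × 29 = 174.
Each contributed unit returns 3.120 to the group as a whole (0.52 to each of 6 players), which exceeds 1, so the social optimum is full contribution: group total = 3.120 × 174 = 542.88.
Efficiency loss = 542.88 − 174 = 368.88.

368.88 dollars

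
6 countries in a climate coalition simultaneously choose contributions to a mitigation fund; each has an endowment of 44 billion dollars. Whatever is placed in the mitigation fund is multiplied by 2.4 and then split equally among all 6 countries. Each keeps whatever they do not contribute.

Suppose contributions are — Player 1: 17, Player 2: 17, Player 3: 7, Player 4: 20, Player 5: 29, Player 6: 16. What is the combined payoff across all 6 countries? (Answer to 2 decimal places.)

412.40 billion dollars

Total contributed: 17 + 17 + 7 + 20 + 29 + 16 = 106; total kept: 6 × 44 − 106 = 158.
The mitigation fund pays out 2.4 × 106 = 254.40 in aggregate.
Group total = 158 + 254.40 = 412.40.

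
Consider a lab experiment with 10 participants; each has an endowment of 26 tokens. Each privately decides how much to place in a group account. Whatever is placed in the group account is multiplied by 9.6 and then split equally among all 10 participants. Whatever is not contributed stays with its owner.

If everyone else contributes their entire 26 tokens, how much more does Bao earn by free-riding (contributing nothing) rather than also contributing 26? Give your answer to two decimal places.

1.04 tokens

Switching from a contribution of 26 to 0 lets Bao keep an extra 26 tokens, but lowers the group account by 26, which costs Bao their own share of that drop: 9.6/10 × 26 = 24.96.
Net gain = 26 − 24.96 = 1.04. The private return per contributed unit (0.9600) is below 1, so free-riding is indeed the best response regardless of what the others do.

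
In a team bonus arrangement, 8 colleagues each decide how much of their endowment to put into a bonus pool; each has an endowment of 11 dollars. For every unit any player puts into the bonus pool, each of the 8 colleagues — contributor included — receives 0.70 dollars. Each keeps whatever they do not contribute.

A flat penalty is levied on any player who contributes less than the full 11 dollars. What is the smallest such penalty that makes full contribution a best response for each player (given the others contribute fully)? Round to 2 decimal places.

Given the others contribute fully, the best deviation is to contribute 0 (any partial contribution still incurs the fine and gives up units whose private return 0.70 is below 1).
Deviating from 11 to 0 saves 11 dollars but forfeits the deviator's share of the drop in the bonus pool: 0.70 × 11 = 7.70.
So the deviation gain is 11 − 7.70 = 3.30, and the fine must be at least 3.30 dollars to wipe it out.

3.30 dollars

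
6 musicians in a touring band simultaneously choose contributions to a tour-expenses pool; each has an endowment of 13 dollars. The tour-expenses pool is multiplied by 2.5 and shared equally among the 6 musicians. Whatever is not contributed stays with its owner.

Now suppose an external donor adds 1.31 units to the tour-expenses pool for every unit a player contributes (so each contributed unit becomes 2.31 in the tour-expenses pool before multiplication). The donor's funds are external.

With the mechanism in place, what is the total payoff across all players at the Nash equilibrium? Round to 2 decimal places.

78.00 dollars

The effective private return is 2.5 × 2.31 / 6 = 0.9625, which is still under 1, so the mechanism doesn't change anyone's dominant strategy: zero contribution.
Everyone keeps their endowment and the group total is 6 × 13 = 78.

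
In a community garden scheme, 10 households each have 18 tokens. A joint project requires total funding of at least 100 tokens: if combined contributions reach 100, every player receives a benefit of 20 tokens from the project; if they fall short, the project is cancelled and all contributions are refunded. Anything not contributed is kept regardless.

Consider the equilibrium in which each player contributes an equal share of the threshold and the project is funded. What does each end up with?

28 tokens

Equal share of the threshold: 100/10 = 10.
At this profile no one gains by cutting their contribution: any cut drops the total below 100, the project is cancelled, contributions are refunded, and the deviator ends with 18, which is less than 18 − 10 + 20 = 28. Contributing more than 10 just wastes the excess. So contributing exactly 10 is a best response.
Each player's payoff: 18 − 10 + 20 = 28.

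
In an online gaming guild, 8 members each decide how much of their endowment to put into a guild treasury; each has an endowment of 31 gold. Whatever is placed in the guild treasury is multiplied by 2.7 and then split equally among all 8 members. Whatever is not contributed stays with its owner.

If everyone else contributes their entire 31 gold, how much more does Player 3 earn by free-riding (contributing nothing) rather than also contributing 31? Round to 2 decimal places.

20.54 gold

Switching from a contribution of 31 to 0 lets Player 3 keep an extra 31 gold, but lowers the guild treasury by 31, which costs Player 3 their own share of that drop: 2.7/8 × 31 = 10.46.
Net gain = 31 − 10.46 = 20.54. The private return per contributed unit (0.3375) is below 1, so free-riding is indeed the best response regardless of what the others do.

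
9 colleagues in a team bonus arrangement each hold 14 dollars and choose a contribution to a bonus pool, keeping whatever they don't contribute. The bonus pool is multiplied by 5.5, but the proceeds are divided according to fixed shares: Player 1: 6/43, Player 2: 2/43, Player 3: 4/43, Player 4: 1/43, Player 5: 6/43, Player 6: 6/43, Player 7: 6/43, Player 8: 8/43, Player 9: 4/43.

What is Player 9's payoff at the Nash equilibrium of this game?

Player j's private return per contributed unit is 5.5 × (j's share). Contributing is weakly dominant for j when that share is at least 1/5.5 = 0.1818, and contributing 0 is dominant otherwise.
Player 8 alone (share 8/43) is above the threshold, contributing 14; the remaining 8 contribute 0. Total contributed: 14.
Player 9 keeps 14 and receives 5.5 × 14 × 4/43 = 7.16 from the bonus pool, for a payoff of 21.16.

21.16 dollars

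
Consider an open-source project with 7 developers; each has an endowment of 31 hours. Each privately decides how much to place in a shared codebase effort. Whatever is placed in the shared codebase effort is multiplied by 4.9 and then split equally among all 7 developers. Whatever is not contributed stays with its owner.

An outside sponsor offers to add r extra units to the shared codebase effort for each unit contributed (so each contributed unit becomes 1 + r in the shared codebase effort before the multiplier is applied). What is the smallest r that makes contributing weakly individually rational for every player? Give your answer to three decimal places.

With matching at rate r, one contributed unit becomes (1 + r) in the shared codebase effort and returns 4.9 × (1 + r) / 7 to the contributor.
Setting this equal to 1: 1 + r = 7/4.9 = 1.4286.
So the minimum matching rate is r = 1.4286 − 1 = 0.429.

0.429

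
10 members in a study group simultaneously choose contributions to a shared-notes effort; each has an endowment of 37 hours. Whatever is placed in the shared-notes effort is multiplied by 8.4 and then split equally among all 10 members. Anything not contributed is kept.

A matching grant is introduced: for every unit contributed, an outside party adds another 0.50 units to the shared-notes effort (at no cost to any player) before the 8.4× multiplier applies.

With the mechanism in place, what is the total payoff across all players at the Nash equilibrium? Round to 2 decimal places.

The effective private return per unit is now 8.4 × 1.50 / 10 = 1.2600 > 1, so every player's dominant strategy flips to full contribution.
At the Nash equilibrium everyone contributes 37. Group total payoff = 8.4 × 1.50 × 370 = 4662.00.

4662.00 hours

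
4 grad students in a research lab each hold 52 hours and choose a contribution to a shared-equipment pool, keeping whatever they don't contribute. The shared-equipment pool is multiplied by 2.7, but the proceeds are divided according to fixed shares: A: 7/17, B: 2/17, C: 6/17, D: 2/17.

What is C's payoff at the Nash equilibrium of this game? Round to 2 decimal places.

A player with share s gets back 2.7·s per unit contributed, so full contribution is dominant for anyone with s > 1/2.7 = 0.3704 and zero contribution is dominant for anyone below.
The only share above 0.3704 is A's 7/17, contributing 52; the remaining 3 contribute 0. Total contributed: 52.
C keeps 52 and receives 2.7 × 52 × 6/17 = 49.55 from the shared-equipment pool, for a payoff of 101.55.

101.55 hours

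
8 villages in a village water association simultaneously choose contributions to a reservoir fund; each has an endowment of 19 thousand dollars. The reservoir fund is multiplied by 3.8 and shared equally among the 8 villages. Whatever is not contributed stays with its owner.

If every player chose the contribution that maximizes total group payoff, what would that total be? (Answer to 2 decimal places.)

Each contributed unit returns 3.800 to the group as a whole (0.4750 to each of 8 players), which exceeds 1, so the social optimum is full contribution: group total = 3.800 × 152 = 577.60.

577.60 thousand dollars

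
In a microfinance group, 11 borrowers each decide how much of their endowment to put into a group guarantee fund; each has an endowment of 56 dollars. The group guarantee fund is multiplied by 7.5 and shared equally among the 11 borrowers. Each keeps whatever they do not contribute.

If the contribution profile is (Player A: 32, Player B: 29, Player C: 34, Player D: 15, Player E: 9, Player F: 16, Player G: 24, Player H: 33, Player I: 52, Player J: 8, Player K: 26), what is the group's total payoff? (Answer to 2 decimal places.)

Total contributed: 32 + 29 + 34 + 15 + 9 + 16 + 24 + 33 + 52 + 8 + 26 = 278; total kept: 11 × 56 − 278 = 338.
The group guarantee fund pays out 7.5 × 278 = 2085.00 in aggregate.
Group total = 338 + 2085.00 = 2423.00.

2423.00 dollars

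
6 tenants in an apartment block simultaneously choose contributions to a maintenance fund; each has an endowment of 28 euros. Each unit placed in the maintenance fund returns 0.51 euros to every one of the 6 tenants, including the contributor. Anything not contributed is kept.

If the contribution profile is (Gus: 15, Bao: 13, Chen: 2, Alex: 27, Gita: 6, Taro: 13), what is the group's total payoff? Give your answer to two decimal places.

324.56 euros

Total contributed: 15 + 13 + 2 + 27 + 6 + 13 = 76; total kept: 6 × 28 − 76 = 92.
The maintenance fund pays out 0.51 × 6 × 76 = 232.56 in aggregate.
Group total = 92 + 232.56 = 324.56.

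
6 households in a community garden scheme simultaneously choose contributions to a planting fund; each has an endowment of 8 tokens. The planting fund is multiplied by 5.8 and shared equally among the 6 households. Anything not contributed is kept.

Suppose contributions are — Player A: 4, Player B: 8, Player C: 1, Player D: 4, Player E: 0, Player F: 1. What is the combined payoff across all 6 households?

134.40 tokens

Total contributed: 4 + 8 + 1 + 4 + 0 + 1 = 18; total kept: 6 × 8 − 18 = 30.
The planting fund pays out 5.8 × 18 = 104.40 in aggregate.
Group total = 30 + 104.40 = 134.40.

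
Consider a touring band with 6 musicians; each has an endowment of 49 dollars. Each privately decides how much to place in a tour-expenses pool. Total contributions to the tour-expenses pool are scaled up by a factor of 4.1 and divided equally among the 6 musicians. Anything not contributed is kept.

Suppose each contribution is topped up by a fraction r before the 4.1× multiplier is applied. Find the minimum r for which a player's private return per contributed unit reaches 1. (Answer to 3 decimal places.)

With matching at rate r, one contributed unit becomes (1 + r) in the tour-expenses pool and returns 4.1 × (1 + r) / 6 to the contributor.
Setting this equal to 1: 1 + r = 6/4.1 = 1.4634.
So the minimum matching rate is r = 1.4634 − 1 = 0.463.

0.463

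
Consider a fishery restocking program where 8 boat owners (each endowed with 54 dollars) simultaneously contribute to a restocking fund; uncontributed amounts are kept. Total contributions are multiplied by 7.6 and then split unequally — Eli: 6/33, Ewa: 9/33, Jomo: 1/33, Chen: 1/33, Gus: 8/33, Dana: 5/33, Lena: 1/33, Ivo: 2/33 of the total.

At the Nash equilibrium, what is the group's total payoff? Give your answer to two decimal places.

Player j's private return per contributed unit is 7.6 × (j's share). Contributing is weakly dominant for j when that share is at least 1/7.6 = 0.1316, and contributing 0 is dominant otherwise.
Eli, Ewa, Gus and Dana clear that bar, contributing 54 each; the remaining 4 contribute 0. Total contributed: 216.
The restocking fund pays out 7.6 × 216 = 1641.60 in total (split across the unequal shares, but the aggregate is all that matters for the group sum).
The 4 free-riders keep 54 each, adding 216. Group total = 216 + 1641.60 = 1857.60.

1857.60 dollars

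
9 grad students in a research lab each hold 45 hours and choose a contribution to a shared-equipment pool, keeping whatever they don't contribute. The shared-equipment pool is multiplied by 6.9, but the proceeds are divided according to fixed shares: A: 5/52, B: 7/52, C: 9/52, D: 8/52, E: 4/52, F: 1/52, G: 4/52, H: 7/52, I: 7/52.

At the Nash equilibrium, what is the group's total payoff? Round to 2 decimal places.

936.00 hours

Each unit j contributes comes back to j as 6.9 × (j's share), so j prefers to contribute only if that share exceeds 1/6.9 = 0.1449; otherwise keeping the unit dominates.
C and D are above the threshold, contributing 45 each; the remaining 7 contribute 0. Total contributed: 90.
The shared-equipment pool pays out 6.9 × 90 = 621.00 in total (split across the unequal shares, but the aggregate is all that matters for the group sum).
The 7 free-riders keep 45 each, adding 315. Group total = 315 + 621.00 = 936.00.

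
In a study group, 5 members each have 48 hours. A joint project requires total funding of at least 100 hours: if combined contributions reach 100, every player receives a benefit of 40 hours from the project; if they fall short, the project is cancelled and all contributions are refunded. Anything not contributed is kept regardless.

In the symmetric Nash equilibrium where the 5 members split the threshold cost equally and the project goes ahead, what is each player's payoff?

Equal share of the threshold: 100/5 = 20.
At this profile no one gains by cutting their contribution: any cut drops the total below 100, the project is cancelled, contributions are refunded, and the deviator ends with 48, which is less than 48 − 20 + 40 = 68. Contributing more than 20 just wastes the excess. So contributing exactly 20 is a best response.
Each player's payoff: 48 − 20 + 40 = 68.

68 hours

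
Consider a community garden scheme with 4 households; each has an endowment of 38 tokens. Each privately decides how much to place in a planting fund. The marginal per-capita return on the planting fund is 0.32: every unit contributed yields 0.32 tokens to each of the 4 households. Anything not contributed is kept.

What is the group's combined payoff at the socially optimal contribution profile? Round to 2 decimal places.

194.56 tokens

Each contributed unit returns 1.280 to the group as a whole (0.32 to each of 4 players), which exceeds 1, so the social optimum is full contribution: group total = 1.280 × 152 = 194.56.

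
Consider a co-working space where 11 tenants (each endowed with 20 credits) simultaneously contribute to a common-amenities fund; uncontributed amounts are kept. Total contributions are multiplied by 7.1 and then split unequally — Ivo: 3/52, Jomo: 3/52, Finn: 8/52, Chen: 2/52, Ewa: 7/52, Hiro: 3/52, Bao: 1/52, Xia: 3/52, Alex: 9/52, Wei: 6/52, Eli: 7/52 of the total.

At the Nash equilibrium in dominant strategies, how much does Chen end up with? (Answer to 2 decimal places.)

A player with share s gets back 7.1·s per unit contributed, so full contribution is dominant for anyone with s > 1/7.1 = 0.1408 and zero contribution is dominant for anyone below.
Finn and Alex clear that bar, contributing 20 each; the remaining 9 contribute 0. Total contributed: 40.
Chen keeps 20 and receives 7.1 × 40 × 2/52 = 10.92 from the common-amenities fund, for a payoff of 30.92.

30.92 credits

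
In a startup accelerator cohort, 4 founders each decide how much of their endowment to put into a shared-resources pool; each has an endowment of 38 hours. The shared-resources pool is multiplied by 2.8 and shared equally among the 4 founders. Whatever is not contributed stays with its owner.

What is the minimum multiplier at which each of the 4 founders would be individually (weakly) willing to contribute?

4

A contributed unit returns (multiplier)/4 to its contributor.
This reaches 1 exactly when the multiplier is 4.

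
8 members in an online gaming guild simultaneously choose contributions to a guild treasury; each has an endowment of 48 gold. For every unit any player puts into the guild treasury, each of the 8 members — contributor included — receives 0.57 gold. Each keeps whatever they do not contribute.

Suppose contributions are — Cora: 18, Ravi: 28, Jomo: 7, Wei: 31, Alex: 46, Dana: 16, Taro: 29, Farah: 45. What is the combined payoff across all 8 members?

Total contributed: 18 + 28 + 7 + 31 + 46 + 16 + 29 + 45 = 220; total kept: 8 × 48 − 220 = 164.
The guild treasury pays out 0.57 × 8 × 220 = 1003.20 in aggregate.
Group total = 164 + 1003.20 = 1167.20.

1167.20 gold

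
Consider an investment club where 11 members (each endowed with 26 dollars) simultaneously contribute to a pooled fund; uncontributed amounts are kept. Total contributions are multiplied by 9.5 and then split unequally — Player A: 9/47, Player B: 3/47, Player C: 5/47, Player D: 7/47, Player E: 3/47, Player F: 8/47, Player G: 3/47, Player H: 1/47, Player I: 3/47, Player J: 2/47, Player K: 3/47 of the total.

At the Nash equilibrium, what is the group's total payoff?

A player with share s gets back 9.5·s per unit contributed, so full contribution is dominant for anyone with s > 1/9.5 = 0.1053 and zero contribution is dominant for anyone below.
Player A, Player C, Player D and Player F clear that bar, contributing 26 each; the remaining 7 contribute 0. Total contributed: 104.
The pooled fund pays out 9.5 × 104 = 988.00 in total (split across the unequal shares, but the aggregate is all that matters for the group sum).
The 7 free-riders keep 26 each, adding 182. Group total = 182 + 988.00 = 1170.00.

1170.00 dollars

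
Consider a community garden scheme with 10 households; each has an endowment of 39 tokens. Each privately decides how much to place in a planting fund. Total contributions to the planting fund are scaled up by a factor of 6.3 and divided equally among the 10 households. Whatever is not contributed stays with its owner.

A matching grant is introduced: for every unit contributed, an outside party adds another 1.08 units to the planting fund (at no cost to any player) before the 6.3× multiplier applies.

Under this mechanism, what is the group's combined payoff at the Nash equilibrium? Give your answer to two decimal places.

5110.56 tokens

Under the mechanism each unit contributed yields 6.3 × 2.08 / 10 = 1.3104 back to its contributor per unit of net cost, which exceeds 1, making full contribution the dominant choice for everyone.
So the Nash equilibrium is full contribution by all 10; the group earns 6.3 × 2.08 × 390 = 5110.56.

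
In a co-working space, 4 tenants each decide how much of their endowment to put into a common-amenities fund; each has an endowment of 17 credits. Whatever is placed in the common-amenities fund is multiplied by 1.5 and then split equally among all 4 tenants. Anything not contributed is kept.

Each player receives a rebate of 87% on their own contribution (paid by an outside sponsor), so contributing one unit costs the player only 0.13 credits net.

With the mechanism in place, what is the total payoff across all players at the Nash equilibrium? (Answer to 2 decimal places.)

With the mechanism, a contributed unit returns (1.5/4) / 0.13 = 2.8846 per unit of net cost to the contributor — now above 1 — so contributing fully is weakly dominant for every player.
So the Nash equilibrium is full contribution by all 4; the group earns 4 × (17 × 0.87 + 1.5 × 17) = 161.16.

161.16 credits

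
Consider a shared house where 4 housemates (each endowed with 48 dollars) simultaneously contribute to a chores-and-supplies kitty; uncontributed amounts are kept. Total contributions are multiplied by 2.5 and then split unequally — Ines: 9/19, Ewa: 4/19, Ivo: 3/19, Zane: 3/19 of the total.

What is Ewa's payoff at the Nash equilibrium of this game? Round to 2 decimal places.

73.26 dollars

For player j, contributing a unit is worthwhile iff 2.5 × (j's share) ≥ 1, i.e. iff j's share is at least 0.4000.
Ines alone (share 9/19) is above the threshold, contributing 48; the remaining 3 contribute 0. Total contributed: 48.
Ewa keeps 48 and receives 2.5 × 48 × 4/19 = 25.26 from the chores-and-supplies kitty, for a payoff of 73.26.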